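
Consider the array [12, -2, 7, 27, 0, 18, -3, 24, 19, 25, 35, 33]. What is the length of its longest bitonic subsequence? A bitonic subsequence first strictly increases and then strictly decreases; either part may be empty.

One longest bitonic subsequence is -2, 7, 18, 24, 25, 35, 33 (positions 2,3,6,8,10,11,12): it rises to 35 then falls. Length 7 is optimal.

7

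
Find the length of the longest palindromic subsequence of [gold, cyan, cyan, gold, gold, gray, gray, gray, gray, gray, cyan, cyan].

Using dp[i][j] = 2 + dp[i+1][j−1] if the ends match, else max(dp[i+1][j], dp[i][j−1]):
dp[1][12] = 9. A witness is cyan cyan gray gray gray gray gray cyan cyan at positions 2,3,6,7,8,9,10,11,12.

9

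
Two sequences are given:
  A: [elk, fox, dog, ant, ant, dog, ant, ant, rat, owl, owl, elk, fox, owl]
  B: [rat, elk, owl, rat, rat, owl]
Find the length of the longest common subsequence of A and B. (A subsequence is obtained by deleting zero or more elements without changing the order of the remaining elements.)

3

A longest common subsequence is elk, rat, owl (length 3); the LCS DP confirms no longer common subsequence exists.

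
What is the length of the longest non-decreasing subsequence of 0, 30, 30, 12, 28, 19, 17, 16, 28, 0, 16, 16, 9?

Scanning left to right, the best length ending at each element is: 0→1, 30→2, 30→3, 12→2, 28→3, 19→3, 17→3, 16→3, 28→4, 0→2, 16→4, 16→5, 9→3.
So the longest non-decreasing subsequence has length 5, e.g. 0, 12, 16, 16, 16.

5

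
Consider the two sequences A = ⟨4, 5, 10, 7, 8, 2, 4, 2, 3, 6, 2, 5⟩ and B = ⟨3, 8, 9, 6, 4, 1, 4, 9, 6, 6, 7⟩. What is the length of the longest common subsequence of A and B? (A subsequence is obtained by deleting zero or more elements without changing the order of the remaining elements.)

Backtracking the LCS table gives one alignment: 4 (A1,B5) → 4 (A7,B7) → 6 (A10,B10).
So the longest common subsequence has length 3.

3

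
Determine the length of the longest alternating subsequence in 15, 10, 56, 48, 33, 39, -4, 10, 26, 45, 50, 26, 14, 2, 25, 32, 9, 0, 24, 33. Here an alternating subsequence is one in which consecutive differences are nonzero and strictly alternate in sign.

A longest alternating subsequence is 15, 10, 56, 33, 39, -4, 26, 14, 25, 9, 24 (positions 1,2,3,5,6,7,9,13,15,17,19); its 10 consecutive differences strictly alternate in sign, and length 11 is optimal.

11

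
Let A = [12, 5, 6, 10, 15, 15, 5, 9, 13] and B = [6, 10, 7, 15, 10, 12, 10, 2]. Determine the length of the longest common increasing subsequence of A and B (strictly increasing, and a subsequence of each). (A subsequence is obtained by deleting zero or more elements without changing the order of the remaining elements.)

3

A longest common strictly increasing subsequence is 6, 10, 15 (length 3); it appears in order in both A and B, and no longer such subsequence exists.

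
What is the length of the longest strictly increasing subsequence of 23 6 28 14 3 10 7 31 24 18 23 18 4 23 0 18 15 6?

4

Scanning left to right, the best length ending at each element is: 23→1, 6→1, 28→2, 14→2, 3→1, 10→2, 7→2, 31→3, 24→3, 18→3, 23→4, 18→3, 4→2, 23→4, 0→1, 18→3, 15→3, 6→3.
So the longest increasing subsequence has length 4, e.g. 6, 14, 18, 23.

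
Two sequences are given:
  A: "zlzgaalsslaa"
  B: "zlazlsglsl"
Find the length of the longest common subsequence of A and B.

7

Backtracking the LCS table gives one alignment: z (A1,B1) → l (A2,B2) → z (A3,B4) → g (A4,B7) → l (A7,B8) → s (A9,B9) → l (A10,B10).
So the longest common subsequence has length 7.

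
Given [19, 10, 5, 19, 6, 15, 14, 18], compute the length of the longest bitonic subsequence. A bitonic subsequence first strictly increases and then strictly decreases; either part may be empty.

4

One longest bitonic subsequence is 10, 19, 15, 14 (positions 2,4,6,7): it rises to 19 then falls. Length 4 is optimal.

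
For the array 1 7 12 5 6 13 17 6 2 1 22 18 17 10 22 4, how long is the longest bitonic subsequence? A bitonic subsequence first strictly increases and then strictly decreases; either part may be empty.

Let inc[i] be the LIS ending at i and dec[i] the longest strictly decreasing subsequence starting at i. inc = [1, 2, 3, 2, 3, 4, 5, 3, 2, 1, 6, 6, 5, 4, 7, 3], dec = [1, 4, 4, 3, 3, 4, 4, 3, 2, 1, 5, 4, 3, 2, 2, 1].
max_i inc[i]+dec[i]−1 = 10, with one witness 1, 7, 12, 13, 17, 22, 18, 17, 10, 4.

10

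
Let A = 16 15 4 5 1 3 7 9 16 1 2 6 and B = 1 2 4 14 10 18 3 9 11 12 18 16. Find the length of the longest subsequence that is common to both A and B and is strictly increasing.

4

A longest common strictly increasing subsequence is 1, 3, 9, 16 (length 4); it appears in order in both A and B, and no longer such subsequence exists.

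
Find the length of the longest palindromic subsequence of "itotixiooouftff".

7

Using dp[i][j] = 2 + dp[i+1][j−1] if the ends match, else max(dp[i+1][j], dp[i][j−1]):
dp[1][15] = 7. A witness is toixiot at positions 2,3,5,6,7,10,13.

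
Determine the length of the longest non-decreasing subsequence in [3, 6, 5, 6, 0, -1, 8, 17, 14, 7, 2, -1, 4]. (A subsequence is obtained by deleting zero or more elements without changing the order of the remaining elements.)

Scanning left to right, the best length ending at each element is: 3→1, 6→2, 5→2, 6→3, 0→1, -1→1, 8→4, 17→5, 14→5, 7→4, 2→2, -1→2, 4→3.
So the longest non-decreasing subsequence has length 5, e.g. 3, 6, 6, 8, 17.

5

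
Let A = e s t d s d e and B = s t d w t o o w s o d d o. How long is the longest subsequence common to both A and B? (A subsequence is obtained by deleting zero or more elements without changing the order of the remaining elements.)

5

Backtracking the LCS table gives one alignment: s (A2,B1) → t (A3,B2) → d (A4,B3) → s (A5,B9) → d (A6,B12).
So the longest common subsequence has length 5.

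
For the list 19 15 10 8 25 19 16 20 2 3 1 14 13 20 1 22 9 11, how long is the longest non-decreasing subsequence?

Let dp[i] be the longest non-decreasing subsequence ending at position i. Then dp = [1, 1, 1, 1, 2, 2, 2, 3, 1, 2, 1, 3, 3, 4, 2, 5, 3, 4].
The maximum is 5; one witness is 19, 19, 20, 20, 22 at positions 1,6,8,14,16.

5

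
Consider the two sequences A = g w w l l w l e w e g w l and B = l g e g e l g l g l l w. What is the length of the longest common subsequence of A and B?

5

A longest common subsequence is glllw (length 5); the LCS DP confirms no longer common subsequence exists.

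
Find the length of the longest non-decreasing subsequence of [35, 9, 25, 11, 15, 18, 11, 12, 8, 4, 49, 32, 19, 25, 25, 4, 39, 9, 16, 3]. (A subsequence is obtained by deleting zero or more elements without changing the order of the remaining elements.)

8

Let dp[i] be the longest non-decreasing subsequence ending at position i. Then dp = [1, 1, 2, 2, 3, 4, 3, 4, 1, 1, 5, 5, 5, 6, 7, 2, 8, 3, 5, 1].
The maximum is 8; one witness is 9, 11, 15, 18, 19, 25, 25, 39 at positions 2,4,5,6,13,14,15,17.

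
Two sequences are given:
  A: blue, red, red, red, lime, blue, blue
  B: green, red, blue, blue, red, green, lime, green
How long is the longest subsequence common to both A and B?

3

A longest common subsequence is blue, red, lime (length 3); the LCS DP confirms no longer common subsequence exists.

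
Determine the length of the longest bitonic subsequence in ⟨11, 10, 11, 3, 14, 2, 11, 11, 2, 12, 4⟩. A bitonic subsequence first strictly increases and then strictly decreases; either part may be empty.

5

Let inc[i] be the LIS ending at i and dec[i] the longest strictly decreasing subsequence starting at i. inc = [1, 1, 2, 1, 3, 1, 2, 2, 1, 3, 2], dec = [4, 3, 3, 2, 3, 1, 2, 2, 1, 2, 1].
max_i inc[i]+dec[i]−1 = 5, with one witness 10, 11, 14, 12, 4.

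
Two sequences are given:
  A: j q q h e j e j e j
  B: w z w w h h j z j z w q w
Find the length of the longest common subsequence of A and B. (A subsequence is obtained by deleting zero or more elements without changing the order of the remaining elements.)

3

Backtracking the LCS table gives one alignment: h (A4,B6) → j (A6,B7) → j (A8,B9).
So the longest common subsequence has length 3.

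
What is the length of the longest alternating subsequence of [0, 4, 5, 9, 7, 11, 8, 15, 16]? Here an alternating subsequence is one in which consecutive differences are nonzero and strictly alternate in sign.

A longest alternating subsequence is 0, 9, 7, 11, 8, 15 (positions 1,4,5,6,7,8); its 5 consecutive differences strictly alternate in sign, and length 6 is optimal.

6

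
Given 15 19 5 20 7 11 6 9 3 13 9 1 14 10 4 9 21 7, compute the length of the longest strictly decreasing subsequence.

One longest decreasing subsequence is 15, 7, 6, 3, 1 (positions 1,5,7,9,12), of length 5; no longer one exists.

5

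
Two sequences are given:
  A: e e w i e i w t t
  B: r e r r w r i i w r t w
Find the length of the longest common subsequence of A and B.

A longest common subsequence is ewiiwt (length 6); the LCS DP confirms no longer common subsequence exists.

6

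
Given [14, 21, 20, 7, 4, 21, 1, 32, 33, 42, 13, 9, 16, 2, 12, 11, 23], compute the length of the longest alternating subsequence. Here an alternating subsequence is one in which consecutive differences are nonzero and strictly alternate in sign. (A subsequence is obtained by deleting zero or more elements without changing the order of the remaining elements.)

Track the best alternating length ending on an up-step vs a down-step at each position: up/down = 1/1, 2/1, 2/3, 1/3, 1/3, 4/1, 1/5, 6/1, 6/1, 6/1, 6/7, 6/7, 8/7, 6/9, 10/9, 10/11, 12/7.
The maximum over both is 12; one such subsequence is 14, 21, 20, 21, 1, 32, 13, 16, 2, 12, 11, 23.

12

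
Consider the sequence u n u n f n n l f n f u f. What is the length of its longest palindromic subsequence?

8

Using dp[i][j] = 2 + dp[i+1][j−1] if the ends match, else max(dp[i+1][j], dp[i][j−1]):
dp[1][13] = 8. A witness is unfnnfnu at positions 3,4,5,6,7,9,10,12.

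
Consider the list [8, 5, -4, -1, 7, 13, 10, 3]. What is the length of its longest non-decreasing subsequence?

4

Let dp[i] be the longest non-decreasing subsequence ending at position i. Then dp = [1, 1, 1, 2, 3, 4, 4, 3].
The maximum is 4; one witness is -4, -1, 7, 13 at positions 3,4,5,6.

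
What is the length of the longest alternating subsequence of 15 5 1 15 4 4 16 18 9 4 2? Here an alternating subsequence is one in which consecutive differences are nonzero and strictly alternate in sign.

Track the best alternating length ending on an up-step vs a down-step at each position: up/down = 1/1, 1/2, 1/2, 3/1, 3/4, 3/4, 5/1, 5/1, 5/6, 3/6, 3/6.
The maximum over both is 6; one such subsequence is 15, 5, 15, 4, 16, 9.

6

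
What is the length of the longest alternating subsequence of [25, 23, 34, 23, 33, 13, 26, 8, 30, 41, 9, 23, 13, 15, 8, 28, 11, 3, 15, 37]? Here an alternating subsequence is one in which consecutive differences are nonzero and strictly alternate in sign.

17

A longest alternating subsequence is 25, 23, 34, 23, 33, 13, 26, 8, 30, 9, 23, 13, 15, 8, 28, 11, 15 (positions 1,2,3,4,5,6,7,8,9,11,12,13,14,15,16,17,19); its 16 consecutive differences strictly alternate in sign, and length 17 is optimal.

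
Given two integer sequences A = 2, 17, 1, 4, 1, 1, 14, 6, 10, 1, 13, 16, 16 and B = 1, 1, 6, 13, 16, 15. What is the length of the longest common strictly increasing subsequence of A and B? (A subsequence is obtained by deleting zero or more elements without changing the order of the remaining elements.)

4

For each value that appears in both, track the longest common increasing run ending there.
The best achievable length is 4; one witness is 1, 6, 13, 16 (A-positions 3,8,11,12, B-positions 1,3,4,5).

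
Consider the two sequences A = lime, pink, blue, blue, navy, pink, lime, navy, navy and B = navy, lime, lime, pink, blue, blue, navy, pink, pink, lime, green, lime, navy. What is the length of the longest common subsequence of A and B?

Backtracking the LCS table gives one alignment: lime (A1,B3) → pink (A2,B4) → blue (A3,B5) → blue (A4,B6) → navy (A5,B7) → pink (A6,B9) → lime (A7,B12) → navy (A9,B13).
So the longest common subsequence has length 8.

8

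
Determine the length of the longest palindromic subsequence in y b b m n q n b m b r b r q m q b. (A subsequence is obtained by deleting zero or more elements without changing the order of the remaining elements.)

Using dp[i][j] = 2 + dp[i+1][j−1] if the ends match, else max(dp[i+1][j], dp[i][j−1]):
dp[1][17] = 9. A witness is bqmrbrmqb at positions 2,6,9,11,12,13,15,16,17.

9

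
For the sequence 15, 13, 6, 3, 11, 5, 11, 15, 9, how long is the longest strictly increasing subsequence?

Let dp[i] be the longest increasing subsequence ending at position i. Then dp = [1, 1, 1, 1, 2, 2, 3, 4, 3].
The maximum is 4; one witness is 3, 5, 11, 15 at positions 4,6,7,8.

4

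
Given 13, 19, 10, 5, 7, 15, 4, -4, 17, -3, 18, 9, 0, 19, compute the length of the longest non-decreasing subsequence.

6

One longest non-decreasing subsequence is 5, 7, 15, 17, 18, 19 (positions 4,5,6,9,11,14), of length 6; no longer one exists.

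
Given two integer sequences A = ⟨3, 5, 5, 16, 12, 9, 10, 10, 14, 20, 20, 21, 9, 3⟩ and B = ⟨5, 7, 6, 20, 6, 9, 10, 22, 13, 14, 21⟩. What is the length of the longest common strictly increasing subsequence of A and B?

5

A longest common strictly increasing subsequence is 5, 9, 10, 14, 21 (length 5); it appears in order in both A and B, and no longer such subsequence exists.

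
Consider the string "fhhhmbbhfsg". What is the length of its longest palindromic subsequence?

6

One longest palindromic subsequence is fhbbhf (positions 1,2,6,7,8,9); it reads the same forward and backward, and the interval DP gives dp[1][11] = 6.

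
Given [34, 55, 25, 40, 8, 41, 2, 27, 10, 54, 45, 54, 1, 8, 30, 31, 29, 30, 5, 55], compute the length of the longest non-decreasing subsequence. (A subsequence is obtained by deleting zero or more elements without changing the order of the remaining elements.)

6

One longest non-decreasing subsequence is 34, 40, 41, 54, 54, 55 (positions 1,4,6,10,12,20), of length 6; no longer one exists.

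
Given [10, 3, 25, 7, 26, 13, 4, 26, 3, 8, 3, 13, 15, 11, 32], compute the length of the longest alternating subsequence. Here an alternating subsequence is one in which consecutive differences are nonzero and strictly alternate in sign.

13

Track the best alternating length ending on an up-step vs a down-step at each position: up/down = 1/1, 1/2, 3/1, 3/4, 5/1, 5/6, 3/6, 7/1, 1/8, 9/8, 1/10, 11/8, 11/8, 11/12, 13/1.
The maximum over both is 13; one such subsequence is 10, 3, 25, 7, 26, 13, 26, 3, 8, 3, 13, 11, 32.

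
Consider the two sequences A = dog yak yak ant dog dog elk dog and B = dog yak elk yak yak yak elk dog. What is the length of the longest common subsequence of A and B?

5

A longest common subsequence is dog, yak, yak, elk, dog (length 5); the LCS DP confirms no longer common subsequence exists.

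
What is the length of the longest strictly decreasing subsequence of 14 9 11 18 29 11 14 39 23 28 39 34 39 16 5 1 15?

One longest decreasing subsequence is 29, 23, 16, 5, 1 (positions 5,9,14,15,16), of length 5; no longer one exists.

5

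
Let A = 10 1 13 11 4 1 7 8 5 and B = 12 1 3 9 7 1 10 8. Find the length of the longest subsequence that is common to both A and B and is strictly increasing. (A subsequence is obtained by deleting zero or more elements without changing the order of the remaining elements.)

A longest common strictly increasing subsequence is 1, 7, 8 (length 3); it appears in order in both A and B, and no longer such subsequence exists.

3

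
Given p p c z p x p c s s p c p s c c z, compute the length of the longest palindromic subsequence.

9

One longest palindromic subsequence is zcspcpscz (positions 4,8,10,11,12,13,14,16,17); it reads the same forward and backward, and the interval DP gives dp[1][17] = 9.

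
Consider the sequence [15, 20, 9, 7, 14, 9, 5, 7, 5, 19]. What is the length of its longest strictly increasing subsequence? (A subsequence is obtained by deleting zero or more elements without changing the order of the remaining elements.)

Scanning left to right, the best length ending at each element is: 15→1, 20→2, 9→1, 7→1, 14→2, 9→2, 5→1, 7→2, 5→1, 19→3.
So the longest increasing subsequence has length 3, e.g. 9, 14, 19.

3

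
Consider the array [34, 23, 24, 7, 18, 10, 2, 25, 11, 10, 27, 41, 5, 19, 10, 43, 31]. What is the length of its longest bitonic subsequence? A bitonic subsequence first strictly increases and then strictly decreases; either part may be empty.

7

Let inc[i] be the LIS ending at i and dec[i] the longest strictly decreasing subsequence starting at i. inc = [1, 1, 2, 1, 2, 2, 1, 3, 3, 2, 4, 5, 2, 4, 3, 6, 5], dec = [6, 5, 5, 2, 4, 2, 1, 4, 3, 2, 3, 3, 1, 2, 1, 2, 1].
max_i inc[i]+dec[i]−1 = 7, with one witness 23, 24, 25, 27, 41, 19, 10.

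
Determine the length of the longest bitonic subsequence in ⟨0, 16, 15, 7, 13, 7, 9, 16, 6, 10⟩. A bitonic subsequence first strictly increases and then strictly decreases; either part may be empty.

Let inc[i] be the LIS ending at i and dec[i] the longest strictly decreasing subsequence starting at i. inc = [1, 2, 2, 2, 3, 2, 3, 4, 2, 4], dec = [1, 5, 4, 2, 3, 2, 2, 2, 1, 1].
max_i inc[i]+dec[i]−1 = 6, with one witness 0, 16, 15, 13, 9, 6.

6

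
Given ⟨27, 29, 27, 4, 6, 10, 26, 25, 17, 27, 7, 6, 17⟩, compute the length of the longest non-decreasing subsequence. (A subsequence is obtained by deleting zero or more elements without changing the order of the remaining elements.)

Let dp[i] be the longest non-decreasing subsequence ending at position i. Then dp = [1, 2, 2, 1, 2, 3, 4, 4, 4, 5, 3, 3, 5].
The maximum is 5; one witness is 4, 6, 10, 26, 27 at positions 4,5,6,7,10.

5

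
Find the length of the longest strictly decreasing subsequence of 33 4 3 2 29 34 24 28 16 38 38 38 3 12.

5

One longest decreasing subsequence is 33, 29, 24, 16, 3 (positions 1,5,7,9,13), of length 5; no longer one exists.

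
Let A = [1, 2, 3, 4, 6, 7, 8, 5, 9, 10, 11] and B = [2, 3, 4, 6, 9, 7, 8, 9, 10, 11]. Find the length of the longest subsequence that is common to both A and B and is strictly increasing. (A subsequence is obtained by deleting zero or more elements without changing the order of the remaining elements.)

For each value that appears in both, track the longest common increasing run ending there.
The best achievable length is 9; one witness is 2, 3, 4, 6, 7, 8, 9, 10, 11 (A-positions 2,3,4,5,6,7,9,10,11, B-positions 1,2,3,4,6,7,8,9,10).

9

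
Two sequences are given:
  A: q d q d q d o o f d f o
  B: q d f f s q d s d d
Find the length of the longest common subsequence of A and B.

6

A longest common subsequence is qdqddd (length 6); the LCS DP confirms no longer common subsequence exists.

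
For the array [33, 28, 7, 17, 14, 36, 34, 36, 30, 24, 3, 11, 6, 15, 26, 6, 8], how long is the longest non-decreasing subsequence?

Let dp[i] be the longest non-decreasing subsequence ending at position i. Then dp = [1, 1, 1, 2, 2, 3, 3, 4, 3, 3, 1, 2, 2, 3, 4, 3, 4].
The maximum is 4; one witness is 7, 17, 36, 36 at positions 3,4,6,8.

4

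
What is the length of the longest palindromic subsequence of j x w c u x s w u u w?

One longest palindromic subsequence is wuuuw (positions 3,5,9,10,11); it reads the same forward and backward, and the interval DP gives dp[1][11] = 5.

5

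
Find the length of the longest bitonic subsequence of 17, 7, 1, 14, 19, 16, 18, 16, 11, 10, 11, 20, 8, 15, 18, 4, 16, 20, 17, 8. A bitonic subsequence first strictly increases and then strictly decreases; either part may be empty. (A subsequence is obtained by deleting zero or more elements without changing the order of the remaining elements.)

9

Let inc[i] be the LIS ending at i and dec[i] the longest strictly decreasing subsequence starting at i. inc = [1, 1, 1, 2, 3, 3, 4, 3, 2, 2, 3, 5, 2, 4, 5, 2, 5, 6, 6, 3], dec = [6, 2, 1, 5, 7, 5, 6, 5, 4, 3, 3, 4, 2, 2, 3, 1, 2, 3, 2, 1].
max_i inc[i]+dec[i]−1 = 9, with one witness 7, 14, 19, 18, 16, 11, 10, 8, 4.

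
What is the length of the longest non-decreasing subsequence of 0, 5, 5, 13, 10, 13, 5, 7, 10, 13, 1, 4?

7

Scanning left to right, the best length ending at each element is: 0→1, 5→2, 5→3, 13→4, 10→4, 13→5, 5→4, 7→5, 10→6, 13→7, 1→2, 4→3.
So the longest non-decreasing subsequence has length 7, e.g. 0, 5, 5, 5, 7, 10, 13.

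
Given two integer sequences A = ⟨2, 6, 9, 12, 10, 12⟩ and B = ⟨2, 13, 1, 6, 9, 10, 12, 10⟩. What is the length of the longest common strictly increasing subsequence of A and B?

A longest common strictly increasing subsequence is 2, 6, 9, 10, 12 (length 5); it appears in order in both A and B, and no longer such subsequence exists.

5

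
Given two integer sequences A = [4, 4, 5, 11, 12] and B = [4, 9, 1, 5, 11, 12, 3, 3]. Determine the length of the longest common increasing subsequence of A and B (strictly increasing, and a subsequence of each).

A longest common strictly increasing subsequence is 4, 5, 11, 12 (length 4); it appears in order in both A and B, and no longer such subsequence exists.

4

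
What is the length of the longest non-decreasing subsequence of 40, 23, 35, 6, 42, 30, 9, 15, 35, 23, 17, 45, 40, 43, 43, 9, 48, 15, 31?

8

Let dp[i] be the longest non-decreasing subsequence ending at position i. Then dp = [1, 1, 2, 1, 3, 2, 2, 3, 4, 4, 4, 5, 5, 6, 7, 3, 8, 4, 5].
The maximum is 8; one witness is 6, 9, 15, 35, 40, 43, 43, 48 at positions 4,7,8,9,13,14,15,17.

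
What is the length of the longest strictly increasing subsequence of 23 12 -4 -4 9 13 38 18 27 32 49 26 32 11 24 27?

Scanning left to right, the best length ending at each element is: 23→1, 12→1, -4→1, -4→1, 9→2, 13→3, 38→4, 18→4, 27→5, 32→6, 49→7, 26→5, 32→6, 11→3, 24→5, 27→6.
So the longest increasing subsequence has length 7, e.g. -4, 9, 13, 18, 27, 32, 49.

7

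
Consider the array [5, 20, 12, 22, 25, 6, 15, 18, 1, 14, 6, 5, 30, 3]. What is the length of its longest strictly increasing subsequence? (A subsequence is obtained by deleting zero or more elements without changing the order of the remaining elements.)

Scanning left to right, the best length ending at each element is: 5→1, 20→2, 12→2, 22→3, 25→4, 6→2, 15→3, 18→4, 1→1, 14→3, 6→2, 5→2, 30→5, 3→2.
So the longest increasing subsequence has length 5, e.g. 5, 20, 22, 25, 30.

5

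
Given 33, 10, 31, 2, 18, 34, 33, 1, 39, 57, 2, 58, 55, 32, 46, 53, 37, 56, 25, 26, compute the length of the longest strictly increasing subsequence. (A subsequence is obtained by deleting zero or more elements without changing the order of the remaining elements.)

7

One longest increasing subsequence is 10, 31, 34, 39, 46, 53, 56 (positions 2,3,6,9,15,16,18), of length 7; no longer one exists.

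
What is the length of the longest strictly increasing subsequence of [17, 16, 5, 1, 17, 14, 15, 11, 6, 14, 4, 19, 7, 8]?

Let dp[i] be the longest increasing subsequence ending at position i. Then dp = [1, 1, 1, 1, 2, 2, 3, 2, 2, 3, 2, 4, 3, 4].
The maximum is 4; one witness is 5, 14, 15, 19 at positions 3,6,7,12.

4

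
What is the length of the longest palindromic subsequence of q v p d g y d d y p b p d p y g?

One longest palindromic subsequence is gydpbpdyg (positions 5,6,8,10,11,12,13,15,16); it reads the same forward and backward, and the interval DP gives dp[1][16] = 9.

9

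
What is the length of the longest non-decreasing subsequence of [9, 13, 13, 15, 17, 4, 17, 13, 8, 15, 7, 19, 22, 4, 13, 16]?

Let dp[i] be the longest non-decreasing subsequence ending at position i. Then dp = [1, 2, 3, 4, 5, 1, 6, 4, 2, 5, 2, 7, 8, 2, 5, 6].
The maximum is 8; one witness is 9, 13, 13, 15, 17, 17, 19, 22 at positions 1,2,3,4,5,7,12,13.

8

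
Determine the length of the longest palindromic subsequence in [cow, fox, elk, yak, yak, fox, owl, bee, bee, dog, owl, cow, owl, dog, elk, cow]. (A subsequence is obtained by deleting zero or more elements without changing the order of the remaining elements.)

One longest palindromic subsequence is cow elk dog owl cow owl dog elk cow (positions 1,3,10,11,12,13,14,15,16); it reads the same forward and backward, and the interval DP gives dp[1][16] = 9.

9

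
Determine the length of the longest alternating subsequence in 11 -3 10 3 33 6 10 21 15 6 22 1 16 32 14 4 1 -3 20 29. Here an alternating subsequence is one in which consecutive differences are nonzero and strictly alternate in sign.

Track the best alternating length ending on an up-step vs a down-step at each position: up/down = 1/1, 1/2, 3/2, 3/4, 5/1, 5/6, 7/6, 7/6, 7/8, 5/8, 9/6, 3/10, 11/10, 11/6, 11/12, 11/12, 3/12, 1/12, 13/12, 13/12.
The maximum over both is 13; one such subsequence is 11, -3, 10, 3, 33, 6, 21, 15, 22, 1, 16, 14, 20.

13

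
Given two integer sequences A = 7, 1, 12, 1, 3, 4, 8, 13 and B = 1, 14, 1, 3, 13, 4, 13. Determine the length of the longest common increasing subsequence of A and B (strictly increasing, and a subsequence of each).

For each value that appears in both, track the longest common increasing run ending there.
The best achievable length is 4; one witness is 1, 3, 4, 13 (A-positions 2,5,6,8, B-positions 1,4,6,7).

4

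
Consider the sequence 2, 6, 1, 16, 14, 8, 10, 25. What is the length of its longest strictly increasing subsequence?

5

Let dp[i] be the longest increasing subsequence ending at position i. Then dp = [1, 2, 1, 3, 3, 3, 4, 5].
The maximum is 5; one witness is 2, 6, 8, 10, 25 at positions 1,2,6,7,8.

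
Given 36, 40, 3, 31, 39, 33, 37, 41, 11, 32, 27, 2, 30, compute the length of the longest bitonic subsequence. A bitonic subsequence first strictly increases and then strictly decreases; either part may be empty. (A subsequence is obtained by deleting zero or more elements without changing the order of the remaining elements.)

Let inc[i] be the LIS ending at i and dec[i] the longest strictly decreasing subsequence starting at i. inc = [1, 2, 1, 2, 3, 3, 4, 5, 2, 3, 3, 1, 4], dec = [5, 6, 2, 3, 5, 4, 4, 4, 2, 3, 2, 1, 1].
max_i inc[i]+dec[i]−1 = 8, with one witness 3, 31, 33, 37, 41, 32, 27, 2.

8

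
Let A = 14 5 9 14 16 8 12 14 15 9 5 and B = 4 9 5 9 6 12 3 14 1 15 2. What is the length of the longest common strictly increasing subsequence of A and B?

5

For each value that appears in both, track the longest common increasing run ending there.
The best achievable length is 5; one witness is 5, 9, 12, 14, 15 (A-positions 2,3,7,8,9, B-positions 3,4,6,8,10).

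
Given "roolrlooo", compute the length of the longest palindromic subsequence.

7

One longest palindromic subsequence is oolrloo (positions 2,3,4,5,6,8,9); it reads the same forward and backward, and the interval DP gives dp[1][9] = 7.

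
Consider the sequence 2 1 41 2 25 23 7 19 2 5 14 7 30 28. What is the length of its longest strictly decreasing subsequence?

6

Let dp[i] be the longest decreasing subsequence ending at position i. Then dp = [1, 2, 1, 2, 2, 3, 4, 4, 5, 5, 5, 6, 2, 3].
The maximum is 6; one witness is 41, 25, 23, 19, 14, 7 at positions 3,5,6,8,11,12.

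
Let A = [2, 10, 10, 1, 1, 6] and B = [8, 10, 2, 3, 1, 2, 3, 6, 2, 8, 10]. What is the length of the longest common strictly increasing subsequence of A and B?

2

For each value that appears in both, track the longest common increasing run ending there.
The best achievable length is 2; one witness is 2, 6 (A-positions 1,6, B-positions 3,8).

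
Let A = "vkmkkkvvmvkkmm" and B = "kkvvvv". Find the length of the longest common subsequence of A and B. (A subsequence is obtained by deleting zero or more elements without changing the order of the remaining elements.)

A longest common subsequence is kkvvv (length 5); the LCS DP confirms no longer common subsequence exists.

5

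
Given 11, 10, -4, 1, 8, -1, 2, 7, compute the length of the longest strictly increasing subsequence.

4

Scanning left to right, the best length ending at each element is: 11→1, 10→1, -4→1, 1→2, 8→3, -1→2, 2→3, 7→4.
So the longest increasing subsequence has length 4, e.g. -4, 1, 2, 7.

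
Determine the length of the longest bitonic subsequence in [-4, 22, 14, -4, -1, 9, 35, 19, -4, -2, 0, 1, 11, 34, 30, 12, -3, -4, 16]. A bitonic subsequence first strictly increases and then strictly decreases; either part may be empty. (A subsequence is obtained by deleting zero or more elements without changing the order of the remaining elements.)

One longest bitonic subsequence is -4, -1, 0, 1, 11, 34, 30, 12, -3, -4 (positions 1,5,11,12,13,14,15,16,17,18): it rises to 34 then falls. Length 10 is optimal.

10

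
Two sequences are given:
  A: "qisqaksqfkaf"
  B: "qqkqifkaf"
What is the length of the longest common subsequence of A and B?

A longest common subsequence is qqkqfkaf (length 8); the LCS DP confirms no longer common subsequence exists.

8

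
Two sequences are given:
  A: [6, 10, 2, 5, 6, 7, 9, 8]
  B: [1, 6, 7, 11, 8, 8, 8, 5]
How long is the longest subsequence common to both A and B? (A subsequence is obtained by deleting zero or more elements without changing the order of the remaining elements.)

Backtracking the LCS table gives one alignment: 6 (A5,B2) → 7 (A6,B3) → 8 (A8,B7).
So the longest common subsequence has length 3.

3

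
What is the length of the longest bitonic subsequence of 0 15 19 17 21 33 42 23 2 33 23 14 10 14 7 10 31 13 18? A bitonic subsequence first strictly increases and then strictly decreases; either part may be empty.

11

One longest bitonic subsequence is 0, 15, 19, 21, 33, 42, 33, 23, 14, 10, 7 (positions 1,2,3,5,6,7,10,11,12,13,15): it rises to 42 then falls. Length 11 is optimal.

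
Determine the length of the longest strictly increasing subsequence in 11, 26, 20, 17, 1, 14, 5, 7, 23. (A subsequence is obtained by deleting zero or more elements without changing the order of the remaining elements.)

Let dp[i] be the longest increasing subsequence ending at position i. Then dp = [1, 2, 2, 2, 1, 2, 2, 3, 4].
The maximum is 4; one witness is 1, 5, 7, 23 at positions 5,7,8,9.

4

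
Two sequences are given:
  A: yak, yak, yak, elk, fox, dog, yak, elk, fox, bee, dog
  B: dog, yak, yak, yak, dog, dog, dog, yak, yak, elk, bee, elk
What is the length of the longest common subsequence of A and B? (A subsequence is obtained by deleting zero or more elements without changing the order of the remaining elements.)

7

Backtracking the LCS table gives one alignment: yak (A1,B2) → yak (A2,B3) → yak (A3,B4) → dog (A6,B7) → yak (A7,B9) → elk (A8,B10) → bee (A10,B11).
So the longest common subsequence has length 7.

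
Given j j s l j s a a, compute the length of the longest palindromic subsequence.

3

One longest palindromic subsequence is sjs (positions 3,5,6); it reads the same forward and backward, and the interval DP gives dp[1][8] = 3.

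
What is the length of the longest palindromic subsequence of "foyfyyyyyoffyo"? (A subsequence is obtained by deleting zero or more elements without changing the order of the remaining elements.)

One longest palindromic subsequence is oyfyyyyyfyo (positions 2,3,4,5,6,7,8,9,12,13,14); it reads the same forward and backward, and the interval DP gives dp[1][14] = 11.

11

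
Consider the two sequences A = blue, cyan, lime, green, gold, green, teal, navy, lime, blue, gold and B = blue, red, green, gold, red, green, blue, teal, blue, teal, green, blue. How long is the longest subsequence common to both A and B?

6

A longest common subsequence is blue, green, gold, green, teal, blue (length 6); the LCS DP confirms no longer common subsequence exists.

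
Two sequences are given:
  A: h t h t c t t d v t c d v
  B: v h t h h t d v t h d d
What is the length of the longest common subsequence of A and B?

A longest common subsequence is hthtdvtd (length 8); the LCS DP confirms no longer common subsequence exists.

8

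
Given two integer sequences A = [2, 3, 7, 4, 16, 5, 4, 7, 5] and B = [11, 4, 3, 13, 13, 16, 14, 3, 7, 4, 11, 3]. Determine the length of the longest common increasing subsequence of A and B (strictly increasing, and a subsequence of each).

2

For each value that appears in both, track the longest common increasing run ending there.
The best achievable length is 2; one witness is 4, 16 (A-positions 4,5, B-positions 2,6).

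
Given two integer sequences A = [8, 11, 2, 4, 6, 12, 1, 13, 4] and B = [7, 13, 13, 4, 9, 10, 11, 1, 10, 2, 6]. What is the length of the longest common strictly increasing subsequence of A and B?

A longest common strictly increasing subsequence is 4, 6 (length 2); it appears in order in both A and B, and no longer such subsequence exists.

2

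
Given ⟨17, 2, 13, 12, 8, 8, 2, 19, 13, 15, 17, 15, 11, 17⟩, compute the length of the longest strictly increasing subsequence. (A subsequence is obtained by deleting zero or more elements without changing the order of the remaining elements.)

Let dp[i] be the longest increasing subsequence ending at position i. Then dp = [1, 1, 2, 2, 2, 2, 1, 3, 3, 4, 5, 4, 3, 5].
The maximum is 5; one witness is 2, 12, 13, 15, 17 at positions 2,4,9,10,11.

5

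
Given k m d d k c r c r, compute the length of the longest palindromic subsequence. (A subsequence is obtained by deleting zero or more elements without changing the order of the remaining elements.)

4

Using dp[i][j] = 2 + dp[i+1][j−1] if the ends match, else max(dp[i+1][j], dp[i][j−1]):
dp[1][9] = 4. A witness is kddk at positions 1,3,4,5.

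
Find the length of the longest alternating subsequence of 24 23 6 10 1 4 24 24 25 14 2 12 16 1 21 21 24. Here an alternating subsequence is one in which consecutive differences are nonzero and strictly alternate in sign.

9

Track the best alternating length ending on an up-step vs a down-step at each position: up/down = 1/1, 1/2, 1/2, 3/2, 1/4, 5/4, 5/1, 5/1, 5/1, 5/6, 5/6, 7/6, 7/6, 1/8, 9/6, 9/6, 9/6.
The maximum over both is 9; one such subsequence is 24, 6, 10, 1, 4, 2, 12, 1, 21.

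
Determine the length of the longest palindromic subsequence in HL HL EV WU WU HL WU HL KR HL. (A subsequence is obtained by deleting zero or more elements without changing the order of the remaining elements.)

One longest palindromic subsequence is HL HL WU HL WU HL HL (positions 1,2,4,6,7,8,10); it reads the same forward and backward, and the interval DP gives dp[1][10] = 7.

7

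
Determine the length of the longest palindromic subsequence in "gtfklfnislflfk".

One longest palindromic subsequence is kflflfk (positions 4,6,10,11,12,13,14); it reads the same forward and backward, and the interval DP gives dp[1][14] = 7.

7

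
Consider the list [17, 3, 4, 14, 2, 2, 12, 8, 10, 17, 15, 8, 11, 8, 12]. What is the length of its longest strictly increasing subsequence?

6

One longest increasing subsequence is 3, 4, 8, 10, 11, 12 (positions 2,3,8,9,13,15), of length 6; no longer one exists.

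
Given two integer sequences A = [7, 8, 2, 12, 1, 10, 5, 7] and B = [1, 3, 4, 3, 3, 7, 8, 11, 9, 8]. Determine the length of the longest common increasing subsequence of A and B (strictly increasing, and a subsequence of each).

2

A longest common strictly increasing subsequence is 1, 7 (length 2); it appears in order in both A and B, and no longer such subsequence exists.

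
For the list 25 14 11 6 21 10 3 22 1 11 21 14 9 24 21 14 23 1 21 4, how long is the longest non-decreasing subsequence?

Scanning left to right, the best length ending at each element is: 25→1, 14→1, 11→1, 6→1, 21→2, 10→2, 3→1, 22→3, 1→1, 11→3, 21→4, 14→4, 9→2, 24→5, 21→5, 14→5, 23→6, 1→2, 21→6, 4→3.
So the longest non-decreasing subsequence has length 6, e.g. 6, 10, 11, 21, 21, 23.

6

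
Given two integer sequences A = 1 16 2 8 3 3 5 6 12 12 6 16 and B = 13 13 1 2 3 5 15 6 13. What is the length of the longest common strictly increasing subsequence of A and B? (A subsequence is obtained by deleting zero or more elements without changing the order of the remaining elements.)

5

A longest common strictly increasing subsequence is 1, 2, 3, 5, 6 (length 5); it appears in order in both A and B, and no longer such subsequence exists.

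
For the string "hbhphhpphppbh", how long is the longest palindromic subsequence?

10

Using dp[i][j] = 2 + dp[i+1][j−1] if the ends match, else max(dp[i+1][j], dp[i][j−1]):
dp[1][13] = 10. A witness is hbphpphpbh at positions 1,2,4,6,7,8,9,11,12,13.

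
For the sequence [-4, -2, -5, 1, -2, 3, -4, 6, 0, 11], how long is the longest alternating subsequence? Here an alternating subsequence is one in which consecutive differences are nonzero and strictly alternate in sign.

10

A longest alternating subsequence is -4, -2, -5, 1, -2, 3, -4, 6, 0, 11 (positions 1,2,3,4,5,6,7,8,9,10); its 9 consecutive differences strictly alternate in sign, and length 10 is optimal.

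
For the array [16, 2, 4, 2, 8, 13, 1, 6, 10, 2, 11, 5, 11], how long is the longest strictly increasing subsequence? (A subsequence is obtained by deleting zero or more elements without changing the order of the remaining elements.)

Scanning left to right, the best length ending at each element is: 16→1, 2→1, 4→2, 2→1, 8→3, 13→4, 1→1, 6→3, 10→4, 2→2, 11→5, 5→3, 11→5.
So the longest increasing subsequence has length 5, e.g. 2, 4, 8, 10, 11.

5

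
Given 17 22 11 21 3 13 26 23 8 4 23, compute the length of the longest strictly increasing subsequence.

3

Let dp[i] be the longest increasing subsequence ending at position i. Then dp = [1, 2, 1, 2, 1, 2, 3, 3, 2, 2, 3].
The maximum is 3; one witness is 17, 22, 26 at positions 1,2,7.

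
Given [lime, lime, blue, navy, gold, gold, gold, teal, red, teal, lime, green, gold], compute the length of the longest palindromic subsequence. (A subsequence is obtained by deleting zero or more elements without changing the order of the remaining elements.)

5

One longest palindromic subsequence is gold teal red teal gold (positions 5,8,9,10,13); it reads the same forward and backward, and the interval DP gives dp[1][13] = 5.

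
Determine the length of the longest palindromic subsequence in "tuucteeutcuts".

Using dp[i][j] = 2 + dp[i+1][j−1] if the ends match, else max(dp[i+1][j], dp[i][j−1]):
dp[1][13] = 10. A witness is tucteetcut at positions 1,2,4,5,6,7,9,10,11,12.

10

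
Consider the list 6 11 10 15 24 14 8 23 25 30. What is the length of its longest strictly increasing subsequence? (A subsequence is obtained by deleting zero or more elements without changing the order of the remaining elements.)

6

One longest increasing subsequence is 6, 11, 15, 24, 25, 30 (positions 1,2,4,5,9,10), of length 6; no longer one exists.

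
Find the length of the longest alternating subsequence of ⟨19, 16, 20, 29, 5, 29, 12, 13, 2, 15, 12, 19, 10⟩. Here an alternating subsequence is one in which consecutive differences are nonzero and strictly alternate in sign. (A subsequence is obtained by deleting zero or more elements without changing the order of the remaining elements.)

12

A longest alternating subsequence is 19, 16, 20, 5, 29, 12, 13, 2, 15, 12, 19, 10 (positions 1,2,3,5,6,7,8,9,10,11,12,13); its 11 consecutive differences strictly alternate in sign, and length 12 is optimal.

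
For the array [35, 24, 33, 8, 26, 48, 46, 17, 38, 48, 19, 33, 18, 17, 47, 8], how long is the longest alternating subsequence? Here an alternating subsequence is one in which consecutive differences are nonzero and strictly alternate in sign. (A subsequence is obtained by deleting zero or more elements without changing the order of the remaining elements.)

12

Track the best alternating length ending on an up-step vs a down-step at each position: up/down = 1/1, 1/2, 3/2, 1/4, 5/4, 5/1, 5/6, 5/6, 7/6, 7/1, 7/8, 9/8, 7/10, 5/10, 11/8, 1/12.
The maximum over both is 12; one such subsequence is 35, 24, 33, 8, 26, 17, 38, 19, 33, 18, 47, 8.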